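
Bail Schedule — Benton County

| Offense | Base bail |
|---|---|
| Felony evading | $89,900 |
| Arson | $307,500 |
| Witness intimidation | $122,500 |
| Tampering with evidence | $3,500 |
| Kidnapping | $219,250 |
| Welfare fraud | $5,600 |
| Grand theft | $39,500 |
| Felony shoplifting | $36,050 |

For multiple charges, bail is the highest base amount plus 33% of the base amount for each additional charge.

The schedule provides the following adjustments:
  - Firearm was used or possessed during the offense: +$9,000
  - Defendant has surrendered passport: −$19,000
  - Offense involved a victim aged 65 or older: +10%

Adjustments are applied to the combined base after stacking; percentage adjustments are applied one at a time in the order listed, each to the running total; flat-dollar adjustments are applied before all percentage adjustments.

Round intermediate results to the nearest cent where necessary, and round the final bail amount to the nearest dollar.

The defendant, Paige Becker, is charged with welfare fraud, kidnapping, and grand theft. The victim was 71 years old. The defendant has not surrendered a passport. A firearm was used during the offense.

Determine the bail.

$267,446

Base amounts from the schedule: welfare fraud $5,600; kidnapping $219,250; grand theft $39,500.
Stacking rule: highest base plus 33% of each additional charge. Highest is kidnapping at $219,250. Additional: $5,600 × 33% = $1,848; $39,500 × 33% = $13,035. Combined base = $219,250 + $14,883 = $234,133.
Firearm was used or possessed during the offense (+$9,000 flat): $234,133 + $9,000 = $243,133.
Offense involved a victim aged 65 or older (+10%): $243,133 × 1.1 = $267,446.30.
Rounded to the nearest dollar: $267,446.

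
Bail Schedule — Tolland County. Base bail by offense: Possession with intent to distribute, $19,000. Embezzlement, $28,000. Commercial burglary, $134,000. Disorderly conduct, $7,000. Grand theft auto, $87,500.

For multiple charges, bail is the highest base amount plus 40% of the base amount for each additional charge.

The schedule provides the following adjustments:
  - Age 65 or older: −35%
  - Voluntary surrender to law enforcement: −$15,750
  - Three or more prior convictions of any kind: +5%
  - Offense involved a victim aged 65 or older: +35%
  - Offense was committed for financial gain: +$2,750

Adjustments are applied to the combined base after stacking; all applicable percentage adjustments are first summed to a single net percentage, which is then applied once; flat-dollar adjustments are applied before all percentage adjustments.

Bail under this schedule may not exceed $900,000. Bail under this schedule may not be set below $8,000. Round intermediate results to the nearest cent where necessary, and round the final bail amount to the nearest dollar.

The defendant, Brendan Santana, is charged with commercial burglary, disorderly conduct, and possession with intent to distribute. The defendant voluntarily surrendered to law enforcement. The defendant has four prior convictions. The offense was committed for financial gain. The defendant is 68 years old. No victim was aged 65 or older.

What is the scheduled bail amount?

$91,980

Base amounts from the schedule: commercial burglary $134,000; disorderly conduct $7,000; possession with intent to distribute $19,000.
Stacking rule: highest base plus 40% of each additional charge. Highest is commercial burglary at $134,000. Additional: $7,000 × 40% = $2,800; $19,000 × 40% = $7,600. Combined base = $134,000 + $10,400 = $144,400.
Voluntary surrender to law enforcement (−$15,750 flat): $144,400 − $15,750 = $128,650.
Offense was committed for financial gain (+$2,750 flat): $128,650 + $2,750 = $131,400.
Net percentage adjustment: −35% +5% = −30%. $131,400 × 0.7 = $91,980.
$91,980 is within the $900,000 maximum.
$91,980 is at or above the $8,000 minimum.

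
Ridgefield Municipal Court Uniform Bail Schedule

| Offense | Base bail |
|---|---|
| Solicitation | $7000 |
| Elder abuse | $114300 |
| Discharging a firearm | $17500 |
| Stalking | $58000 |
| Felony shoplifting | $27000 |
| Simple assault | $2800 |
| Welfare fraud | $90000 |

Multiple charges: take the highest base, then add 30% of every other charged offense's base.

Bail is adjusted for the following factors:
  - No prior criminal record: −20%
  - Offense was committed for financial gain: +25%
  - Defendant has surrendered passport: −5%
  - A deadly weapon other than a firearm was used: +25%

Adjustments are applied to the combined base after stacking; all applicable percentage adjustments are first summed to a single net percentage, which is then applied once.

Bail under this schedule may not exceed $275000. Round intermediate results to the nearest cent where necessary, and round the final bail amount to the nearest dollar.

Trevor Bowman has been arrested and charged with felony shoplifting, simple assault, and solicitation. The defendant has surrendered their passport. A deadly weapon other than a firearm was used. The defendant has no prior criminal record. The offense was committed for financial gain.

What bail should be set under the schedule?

$37425

Base amounts from the schedule: felony shoplifting $27000; simple assault $2800; solicitation $7000.
Stacking rule: highest base plus 30% of each additional charge. Highest is felony shoplifting at $27000. Additional: $2800 × 30% = $840; $7000 × 30% = $2100. Combined base = $27000 + $2940 = $29940.
Net percentage adjustment: −20% +25% −5% +25% = +25%. $29940 × 1.25 = $37425.
$37425 is within the $275000 maximum.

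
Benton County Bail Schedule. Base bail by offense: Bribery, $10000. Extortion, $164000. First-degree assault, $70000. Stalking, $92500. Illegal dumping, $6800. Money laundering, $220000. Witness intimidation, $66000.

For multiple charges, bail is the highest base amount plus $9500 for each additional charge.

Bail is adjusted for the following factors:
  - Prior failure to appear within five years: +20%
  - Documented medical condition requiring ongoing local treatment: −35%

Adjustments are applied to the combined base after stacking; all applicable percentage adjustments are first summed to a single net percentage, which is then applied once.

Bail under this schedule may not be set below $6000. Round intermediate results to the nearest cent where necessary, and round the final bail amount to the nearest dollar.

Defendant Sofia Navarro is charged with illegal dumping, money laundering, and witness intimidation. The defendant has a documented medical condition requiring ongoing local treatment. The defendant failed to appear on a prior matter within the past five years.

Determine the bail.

$203150

Base amounts from the schedule: illegal dumping $6800; money laundering $220000; witness intimidation $66000.
Stacking rule: highest base plus $9500 per additional charge. Highest is money laundering at $220000; 2 additional charges → +$19000. Combined base = $239000.
Net percentage adjustment: +20% −35% = −15%. $239000 × 0.85 = $203150.
$203150 is at or above the $6000 minimum.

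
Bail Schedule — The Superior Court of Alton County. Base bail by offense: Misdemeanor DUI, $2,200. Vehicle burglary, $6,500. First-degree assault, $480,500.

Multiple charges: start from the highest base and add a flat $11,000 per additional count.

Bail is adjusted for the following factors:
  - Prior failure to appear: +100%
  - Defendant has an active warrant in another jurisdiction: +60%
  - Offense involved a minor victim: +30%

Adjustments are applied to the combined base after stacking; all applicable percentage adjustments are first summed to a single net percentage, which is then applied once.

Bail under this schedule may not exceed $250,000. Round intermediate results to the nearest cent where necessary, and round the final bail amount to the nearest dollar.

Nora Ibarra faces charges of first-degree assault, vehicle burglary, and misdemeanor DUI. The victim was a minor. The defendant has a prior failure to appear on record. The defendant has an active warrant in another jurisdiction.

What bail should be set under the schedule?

$250,000

Base amounts from the schedule: first-degree assault $480,500; vehicle burglary $6,500; misdemeanor DUI $2,200.
Stacking rule: highest base plus $11,000 per additional charge. Highest is first-degree assault at $480,500; 2 additional charges → +$22,000. Combined base = $502,500.
Net percentage adjustment: +100% +60% +30% = +190%. $502,500 × 2.9 = $1,457,250.
Result $1,457,250 exceeds the maximum of $250,000; bail is capped at $250,000.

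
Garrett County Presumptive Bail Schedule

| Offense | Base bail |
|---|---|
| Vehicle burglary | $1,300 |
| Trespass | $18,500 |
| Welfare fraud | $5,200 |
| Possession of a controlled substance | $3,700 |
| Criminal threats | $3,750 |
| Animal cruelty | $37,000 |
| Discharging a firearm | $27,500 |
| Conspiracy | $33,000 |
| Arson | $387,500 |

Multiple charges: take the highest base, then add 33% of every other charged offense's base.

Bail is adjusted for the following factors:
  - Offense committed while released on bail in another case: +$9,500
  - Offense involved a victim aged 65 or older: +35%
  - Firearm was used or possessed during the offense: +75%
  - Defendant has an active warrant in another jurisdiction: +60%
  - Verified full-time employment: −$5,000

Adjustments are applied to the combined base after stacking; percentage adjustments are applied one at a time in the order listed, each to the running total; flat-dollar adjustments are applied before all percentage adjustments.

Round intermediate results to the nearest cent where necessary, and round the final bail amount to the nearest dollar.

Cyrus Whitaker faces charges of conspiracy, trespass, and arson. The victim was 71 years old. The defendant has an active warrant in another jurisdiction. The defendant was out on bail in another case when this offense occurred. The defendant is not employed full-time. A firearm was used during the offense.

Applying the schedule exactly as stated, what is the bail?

Base amounts from the schedule: conspiracy $33,000; trespass $18,500; arson $387,500.
Stacking rule: highest base plus 33% of each additional charge. Highest is arson at $387,500. Additional: $33,000 × 33% = $10,890; $18,500 × 33% = $6,105. Combined base = $387,500 + $16,995 = $404,495.
Offense committed while released on bail in another case (+$9,500 flat): $404,495 + $9,500 = $413,995.
Offense involved a victim aged 65 or older (+35%): $413,995 × 1.35 = $558,893.25.
Firearm was used or possessed during the offense (+75%): $558,893.25 × 1.75 = $978,063.19.
Defendant has an active warrant in another jurisdiction (+60%): $978,063.19 × 1.6 = $1,564,901.10.
Rounded to the nearest dollar: $1,564,901.

$1,564,901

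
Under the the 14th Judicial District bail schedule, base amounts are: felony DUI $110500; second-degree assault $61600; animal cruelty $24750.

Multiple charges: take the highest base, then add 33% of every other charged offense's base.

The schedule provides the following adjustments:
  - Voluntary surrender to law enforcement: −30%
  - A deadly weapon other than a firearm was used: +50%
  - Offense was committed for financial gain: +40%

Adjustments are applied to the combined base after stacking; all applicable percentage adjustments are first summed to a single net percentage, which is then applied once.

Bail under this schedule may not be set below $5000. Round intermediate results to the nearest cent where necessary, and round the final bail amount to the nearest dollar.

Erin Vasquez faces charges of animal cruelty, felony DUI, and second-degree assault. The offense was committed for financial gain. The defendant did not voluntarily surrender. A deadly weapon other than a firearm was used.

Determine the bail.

Base amounts from the schedule: animal cruelty $24750; felony DUI $110500; second-degree assault $61600.
Stacking rule: highest base plus 33% of each additional charge. Highest is felony DUI at $110500. Additional: $24750 × 33% = $8167.50; $61600 × 33% = $20328. Combined base = $110500 + $28495.50 = $138995.50.
Net percentage adjustment: +50% +40% = +90%. $138995.50 × 1.9 = $264091.45.
$264091.45 is at or above the $5000 minimum.
Rounded to the nearest dollar: $264091.

$264091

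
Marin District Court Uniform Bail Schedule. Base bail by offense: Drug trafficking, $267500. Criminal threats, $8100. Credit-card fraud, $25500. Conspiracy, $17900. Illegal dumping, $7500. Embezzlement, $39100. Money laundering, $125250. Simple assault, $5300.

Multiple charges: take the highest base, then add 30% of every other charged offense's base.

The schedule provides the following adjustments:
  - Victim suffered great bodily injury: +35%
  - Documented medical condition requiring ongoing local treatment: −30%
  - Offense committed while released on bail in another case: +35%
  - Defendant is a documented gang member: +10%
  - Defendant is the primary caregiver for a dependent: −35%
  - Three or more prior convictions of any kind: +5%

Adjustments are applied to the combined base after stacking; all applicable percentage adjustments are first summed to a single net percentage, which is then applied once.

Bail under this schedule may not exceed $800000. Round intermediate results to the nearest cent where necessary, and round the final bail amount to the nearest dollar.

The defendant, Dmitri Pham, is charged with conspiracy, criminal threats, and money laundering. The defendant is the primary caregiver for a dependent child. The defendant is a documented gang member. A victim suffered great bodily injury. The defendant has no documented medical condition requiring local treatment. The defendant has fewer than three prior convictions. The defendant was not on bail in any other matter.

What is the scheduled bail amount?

$146355

Base amounts from the schedule: conspiracy $17900; criminal threats $8100; money laundering $125250.
Stacking rule: highest base plus 30% of each additional charge. Highest is money laundering at $125250. Additional: $17900 × 30% = $5370; $8100 × 30% = $2430. Combined base = $125250 + $7800 = $133050.
Net percentage adjustment: +35% +10% −35% = +10%. $133050 × 1.1 = $146355.
$146355 is within the $800000 maximum.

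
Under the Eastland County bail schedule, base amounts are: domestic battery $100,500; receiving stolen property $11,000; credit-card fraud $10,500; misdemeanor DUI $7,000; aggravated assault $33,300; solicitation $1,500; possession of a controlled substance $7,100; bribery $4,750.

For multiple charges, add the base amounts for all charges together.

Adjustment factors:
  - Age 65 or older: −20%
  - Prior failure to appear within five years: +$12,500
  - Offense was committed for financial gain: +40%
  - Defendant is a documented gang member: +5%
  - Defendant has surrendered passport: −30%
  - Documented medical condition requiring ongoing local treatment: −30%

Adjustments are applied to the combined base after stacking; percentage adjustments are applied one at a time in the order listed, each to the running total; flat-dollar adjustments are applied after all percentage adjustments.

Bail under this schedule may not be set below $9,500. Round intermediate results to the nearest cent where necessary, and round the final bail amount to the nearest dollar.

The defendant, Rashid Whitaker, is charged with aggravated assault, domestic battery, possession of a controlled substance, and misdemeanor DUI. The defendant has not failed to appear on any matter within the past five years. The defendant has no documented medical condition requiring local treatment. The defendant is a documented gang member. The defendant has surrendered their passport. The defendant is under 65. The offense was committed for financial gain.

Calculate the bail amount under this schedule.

Base amounts from the schedule: aggravated assault $33,300; domestic battery $100,500; possession of a controlled substance $7,100; misdemeanor DUI $7,000.
Stacking rule: sum of all bases. $33,300 + $100,500 + $7,100 + $7,000 = $147,900.
Offense was committed for financial gain (+40%): $147,900 × 1.4 = $207,060.
Defendant is a documented gang member (+5%): $207,060 × 1.05 = $217,413.
Defendant has surrendered passport (−30%): $217,413 × 0.7 = $152,189.10.
$152,189.10 is at or above the $9,500 minimum.
Rounded to the nearest dollar: $152,189.

$152,189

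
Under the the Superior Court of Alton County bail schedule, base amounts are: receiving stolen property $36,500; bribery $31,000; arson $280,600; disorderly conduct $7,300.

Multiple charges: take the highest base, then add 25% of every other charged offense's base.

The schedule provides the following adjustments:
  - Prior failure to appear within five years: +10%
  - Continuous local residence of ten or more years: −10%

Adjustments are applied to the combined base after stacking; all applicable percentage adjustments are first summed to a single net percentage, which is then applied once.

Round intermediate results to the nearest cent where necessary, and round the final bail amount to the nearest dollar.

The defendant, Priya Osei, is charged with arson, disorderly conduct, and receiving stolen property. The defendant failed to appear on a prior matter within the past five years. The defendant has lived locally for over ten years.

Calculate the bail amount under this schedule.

Base amounts from the schedule: arson $280,600; disorderly conduct $7,300; receiving stolen property $36,500.
Stacking rule: highest base plus 25% of each additional charge. Highest is arson at $280,600. Additional: $7,300 × 25% = $1,825; $36,500 × 25% = $9,125. Combined base = $280,600 + $10,950 = $291,550.
Net percentage adjustment: +10% −10% = +0%. $291,550 × 1 = $291,550.

$291,550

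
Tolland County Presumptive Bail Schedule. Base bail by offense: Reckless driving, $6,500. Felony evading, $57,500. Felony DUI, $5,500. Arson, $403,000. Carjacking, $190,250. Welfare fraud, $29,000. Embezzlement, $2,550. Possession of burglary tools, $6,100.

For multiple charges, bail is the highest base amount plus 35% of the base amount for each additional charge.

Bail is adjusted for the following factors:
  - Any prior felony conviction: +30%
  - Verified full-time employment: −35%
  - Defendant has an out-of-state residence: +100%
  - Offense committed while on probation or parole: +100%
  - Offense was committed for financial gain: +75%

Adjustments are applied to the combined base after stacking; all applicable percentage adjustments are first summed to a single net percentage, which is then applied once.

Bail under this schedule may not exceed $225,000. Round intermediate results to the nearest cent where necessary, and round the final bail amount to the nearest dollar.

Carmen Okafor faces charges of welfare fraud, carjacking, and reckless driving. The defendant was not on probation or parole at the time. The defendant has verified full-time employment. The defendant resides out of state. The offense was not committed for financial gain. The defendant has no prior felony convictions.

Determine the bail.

$225,000

Base amounts from the schedule: welfare fraud $29,000; carjacking $190,250; reckless driving $6,500.
Stacking rule: highest base plus 35% of each additional charge. Highest is carjacking at $190,250. Additional: $29,000 × 35% = $10,150; $6,500 × 35% = $2,275. Combined base = $190,250 + $12,425 = $202,675.
Net percentage adjustment: −35% +100% = +65%. $202,675 × 1.65 = $334,413.75.
Result $334,413.75 exceeds the maximum of $225,000; bail is capped at $225,000.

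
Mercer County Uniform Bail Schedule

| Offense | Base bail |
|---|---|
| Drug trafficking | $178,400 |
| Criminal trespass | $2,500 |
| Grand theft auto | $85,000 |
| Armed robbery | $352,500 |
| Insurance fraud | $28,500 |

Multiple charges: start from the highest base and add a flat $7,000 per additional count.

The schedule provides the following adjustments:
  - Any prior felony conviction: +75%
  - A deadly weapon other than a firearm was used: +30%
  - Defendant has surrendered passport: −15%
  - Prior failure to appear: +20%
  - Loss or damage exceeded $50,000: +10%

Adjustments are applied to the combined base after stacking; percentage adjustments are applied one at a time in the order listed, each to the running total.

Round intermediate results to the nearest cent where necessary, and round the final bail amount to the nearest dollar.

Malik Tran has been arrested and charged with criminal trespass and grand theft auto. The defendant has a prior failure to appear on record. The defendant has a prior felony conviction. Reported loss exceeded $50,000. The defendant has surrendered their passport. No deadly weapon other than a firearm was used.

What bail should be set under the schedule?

Base amounts from the schedule: criminal trespass $2,500; grand theft auto $85,000.
Stacking rule: highest base plus $7,000 per additional charge. Highest is grand theft auto at $85,000; 1 additional charge → +$7,000. Combined base = $92,000.
Any prior felony conviction (+75%): $92,000 × 1.75 = $161,000.
Defendant has surrendered passport (−15%): $161,000 × 0.85 = $136,850.
Prior failure to appear (+20%): $136,850 × 1.2 = $164,220.
Loss or damage exceeded $50,000 (+10%): $164,220 × 1.1 = $180,642.

$180,642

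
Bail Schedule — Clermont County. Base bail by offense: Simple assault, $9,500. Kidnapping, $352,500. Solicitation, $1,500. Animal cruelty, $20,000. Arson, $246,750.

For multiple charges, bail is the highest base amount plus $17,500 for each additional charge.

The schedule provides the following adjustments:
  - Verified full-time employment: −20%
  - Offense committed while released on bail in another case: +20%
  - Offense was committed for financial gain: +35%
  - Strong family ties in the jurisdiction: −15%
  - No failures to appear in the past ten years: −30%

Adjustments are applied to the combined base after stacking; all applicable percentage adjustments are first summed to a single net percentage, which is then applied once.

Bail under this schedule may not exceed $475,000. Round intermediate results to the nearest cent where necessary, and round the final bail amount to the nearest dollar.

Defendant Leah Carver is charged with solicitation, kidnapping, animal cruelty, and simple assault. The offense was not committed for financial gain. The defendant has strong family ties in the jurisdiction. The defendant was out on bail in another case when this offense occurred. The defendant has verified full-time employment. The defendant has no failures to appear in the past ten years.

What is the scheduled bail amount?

Base amounts from the schedule: solicitation $1,500; kidnapping $352,500; animal cruelty $20,000; simple assault $9,500.
Stacking rule: highest base plus $17,500 per additional charge. Highest is kidnapping at $352,500; 3 additional charges → +$52,500. Combined base = $405,000.
Net percentage adjustment: −20% +20% −15% −30% = −45%. $405,000 × 0.55 = $222,750.
$222,750 is within the $475,000 maximum.

$222,750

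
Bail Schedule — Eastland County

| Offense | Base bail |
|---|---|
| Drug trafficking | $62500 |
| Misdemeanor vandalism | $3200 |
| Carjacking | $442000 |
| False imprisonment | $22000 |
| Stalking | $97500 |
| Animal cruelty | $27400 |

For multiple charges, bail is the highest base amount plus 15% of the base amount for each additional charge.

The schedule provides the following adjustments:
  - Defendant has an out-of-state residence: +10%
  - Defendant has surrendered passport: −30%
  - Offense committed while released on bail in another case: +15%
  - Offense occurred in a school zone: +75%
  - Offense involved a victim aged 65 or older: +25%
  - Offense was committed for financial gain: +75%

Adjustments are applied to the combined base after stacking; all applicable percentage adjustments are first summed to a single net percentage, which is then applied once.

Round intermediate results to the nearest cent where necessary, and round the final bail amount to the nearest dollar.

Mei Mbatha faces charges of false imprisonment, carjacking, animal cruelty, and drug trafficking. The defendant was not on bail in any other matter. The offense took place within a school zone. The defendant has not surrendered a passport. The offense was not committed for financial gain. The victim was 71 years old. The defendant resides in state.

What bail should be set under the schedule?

Base amounts from the schedule: false imprisonment $22000; carjacking $442000; animal cruelty $27400; drug trafficking $62500.
Stacking rule: highest base plus 15% of each additional charge. Highest is carjacking at $442000. Additional: $22000 × 15% = $3300; $27400 × 15% = $4110; $62500 × 15% = $9375. Combined base = $442000 + $16785 = $458785.
Net percentage adjustment: +75% +25% = +100%. $458785 × 2 = $917570.

$917570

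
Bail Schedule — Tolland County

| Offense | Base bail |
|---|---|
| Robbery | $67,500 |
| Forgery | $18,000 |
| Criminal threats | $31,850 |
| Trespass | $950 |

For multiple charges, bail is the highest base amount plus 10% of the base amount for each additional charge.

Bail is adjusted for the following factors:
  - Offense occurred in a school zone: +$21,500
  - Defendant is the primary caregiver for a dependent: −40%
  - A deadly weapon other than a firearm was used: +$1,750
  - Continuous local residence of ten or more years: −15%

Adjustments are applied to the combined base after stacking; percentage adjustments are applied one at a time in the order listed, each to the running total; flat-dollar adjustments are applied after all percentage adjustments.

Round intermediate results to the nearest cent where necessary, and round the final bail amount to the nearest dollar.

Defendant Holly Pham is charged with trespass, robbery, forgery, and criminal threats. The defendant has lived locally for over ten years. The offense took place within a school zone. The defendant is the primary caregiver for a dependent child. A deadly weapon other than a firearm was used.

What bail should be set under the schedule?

$60,266

Base amounts from the schedule: trespass $950; robbery $67,500; forgery $18,000; criminal threats $31,850.
Stacking rule: highest base plus 10% of each additional charge. Highest is robbery at $67,500. Additional: $950 × 10% = $95; $18,000 × 10% = $1,800; $31,850 × 10% = $3,185. Combined base = $67,500 + $5,080 = $72,580.
Defendant is the primary caregiver for a dependent (−40%): $72,580 × 0.6 = $43,548.
Continuous local residence of ten or more years (−15%): $43,548 × 0.85 = $37,015.80.
Offense occurred in a school zone (+$21,500 flat): $37,015.80 + $21,500 = $58,515.80.
A deadly weapon other than a firearm was used (+$1,750 flat): $58,515.80 + $1,750 = $60,265.80.
Rounded to the nearest dollar: $60,266.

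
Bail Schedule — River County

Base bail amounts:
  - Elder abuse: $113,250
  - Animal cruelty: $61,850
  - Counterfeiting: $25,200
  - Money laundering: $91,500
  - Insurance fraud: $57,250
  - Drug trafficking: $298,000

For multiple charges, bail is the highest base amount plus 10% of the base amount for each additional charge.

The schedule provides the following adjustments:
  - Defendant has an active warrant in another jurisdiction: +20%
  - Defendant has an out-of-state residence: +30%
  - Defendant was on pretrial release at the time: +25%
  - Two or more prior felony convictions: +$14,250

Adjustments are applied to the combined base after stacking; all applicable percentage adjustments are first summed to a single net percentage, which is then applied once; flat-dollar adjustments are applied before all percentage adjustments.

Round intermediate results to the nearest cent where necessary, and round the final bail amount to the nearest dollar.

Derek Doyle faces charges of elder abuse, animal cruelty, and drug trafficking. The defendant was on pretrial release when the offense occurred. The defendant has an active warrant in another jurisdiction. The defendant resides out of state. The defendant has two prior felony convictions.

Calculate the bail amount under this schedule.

$577,080

Base amounts from the schedule: elder abuse $113,250; animal cruelty $61,850; drug trafficking $298,000.
Stacking rule: highest base plus 10% of each additional charge. Highest is drug trafficking at $298,000. Additional: $113,250 × 10% = $11,325; $61,850 × 10% = $6,185. Combined base = $298,000 + $17,510 = $315,510.
Two or more prior felony convictions (+$14,250 flat): $315,510 + $14,250 = $329,760.
Net percentage adjustment: +20% +30% +25% = +75%. $329,760 × 1.75 = $577,080.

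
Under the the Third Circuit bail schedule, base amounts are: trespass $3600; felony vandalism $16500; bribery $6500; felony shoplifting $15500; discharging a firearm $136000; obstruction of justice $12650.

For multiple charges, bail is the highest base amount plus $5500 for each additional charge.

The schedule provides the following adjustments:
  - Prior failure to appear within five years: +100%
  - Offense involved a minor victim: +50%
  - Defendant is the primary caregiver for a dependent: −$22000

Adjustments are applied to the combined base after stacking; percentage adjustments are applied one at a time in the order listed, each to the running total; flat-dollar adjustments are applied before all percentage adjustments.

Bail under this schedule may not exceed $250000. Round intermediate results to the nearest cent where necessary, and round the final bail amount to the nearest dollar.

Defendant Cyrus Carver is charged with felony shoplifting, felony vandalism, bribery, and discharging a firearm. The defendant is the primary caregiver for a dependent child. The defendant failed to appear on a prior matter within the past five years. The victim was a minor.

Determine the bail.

Base amounts from the schedule: felony shoplifting $15500; felony vandalism $16500; bribery $6500; discharging a firearm $136000.
Stacking rule: highest base plus $5500 per additional charge. Highest is discharging a firearm at $136000; 3 additional charges → +$16500. Combined base = $152500.
Defendant is the primary caregiver for a dependent (−$22000 flat): $152500 − $22000 = $130500.
Prior failure to appear within five years (+100%): $130500 × 2 = $261000.
Offense involved a minor victim (+50%): $261000 × 1.5 = $391500.
Result $391500 exceeds the maximum of $250000; bail is capped at $250000.

$250000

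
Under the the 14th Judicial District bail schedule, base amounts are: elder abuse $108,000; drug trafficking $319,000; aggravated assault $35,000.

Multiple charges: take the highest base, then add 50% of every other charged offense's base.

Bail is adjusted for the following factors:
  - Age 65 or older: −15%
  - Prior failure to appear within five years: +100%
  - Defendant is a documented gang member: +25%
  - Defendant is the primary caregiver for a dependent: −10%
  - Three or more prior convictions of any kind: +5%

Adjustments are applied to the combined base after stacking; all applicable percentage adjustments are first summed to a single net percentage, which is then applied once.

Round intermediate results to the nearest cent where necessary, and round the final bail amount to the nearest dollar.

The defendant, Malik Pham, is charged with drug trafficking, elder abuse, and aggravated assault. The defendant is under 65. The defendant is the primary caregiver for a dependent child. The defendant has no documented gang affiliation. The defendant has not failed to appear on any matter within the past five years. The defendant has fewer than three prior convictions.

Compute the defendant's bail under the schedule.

$351,450

Base amounts from the schedule: drug trafficking $319,000; elder abuse $108,000; aggravated assault $35,000.
Stacking rule: highest base plus 50% of each additional charge. Highest is drug trafficking at $319,000. Additional: $108,000 × 50% = $54,000; $35,000 × 50% = $17,500. Combined base = $319,000 + $71,500 = $390,500.
Defendant is the primary caregiver for a dependent (−10%): $390,500 × 0.9 = $351,450.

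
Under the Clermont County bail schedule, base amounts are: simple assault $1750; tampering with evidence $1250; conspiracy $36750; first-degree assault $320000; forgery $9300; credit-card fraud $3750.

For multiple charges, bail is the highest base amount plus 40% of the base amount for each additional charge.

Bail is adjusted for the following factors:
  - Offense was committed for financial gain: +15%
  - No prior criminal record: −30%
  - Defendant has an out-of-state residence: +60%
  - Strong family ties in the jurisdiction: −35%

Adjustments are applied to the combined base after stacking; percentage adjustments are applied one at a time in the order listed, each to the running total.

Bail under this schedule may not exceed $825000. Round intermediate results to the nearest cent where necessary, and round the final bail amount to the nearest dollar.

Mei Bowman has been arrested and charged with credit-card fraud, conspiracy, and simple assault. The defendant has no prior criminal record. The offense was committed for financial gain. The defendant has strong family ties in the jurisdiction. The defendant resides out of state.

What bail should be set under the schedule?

Base amounts from the schedule: credit-card fraud $3750; conspiracy $36750; simple assault $1750.
Stacking rule: highest base plus 40% of each additional charge. Highest is conspiracy at $36750. Additional: $3750 × 40% = $1500; $1750 × 40% = $700. Combined base = $36750 + $2200 = $38950.
Offense was committed for financial gain (+15%): $38950 × 1.15 = $44792.50.
No prior criminal record (−30%): $44792.50 × 0.7 = $31354.75.
Defendant has an out-of-state residence (+60%): $31354.75 × 1.6 = $50167.60.
Strong family ties in the jurisdiction (−35%): $50167.60 × 0.65 = $32608.94.
$32608.94 is within the $825000 maximum.
Rounded to the nearest dollar: $32609.

$32609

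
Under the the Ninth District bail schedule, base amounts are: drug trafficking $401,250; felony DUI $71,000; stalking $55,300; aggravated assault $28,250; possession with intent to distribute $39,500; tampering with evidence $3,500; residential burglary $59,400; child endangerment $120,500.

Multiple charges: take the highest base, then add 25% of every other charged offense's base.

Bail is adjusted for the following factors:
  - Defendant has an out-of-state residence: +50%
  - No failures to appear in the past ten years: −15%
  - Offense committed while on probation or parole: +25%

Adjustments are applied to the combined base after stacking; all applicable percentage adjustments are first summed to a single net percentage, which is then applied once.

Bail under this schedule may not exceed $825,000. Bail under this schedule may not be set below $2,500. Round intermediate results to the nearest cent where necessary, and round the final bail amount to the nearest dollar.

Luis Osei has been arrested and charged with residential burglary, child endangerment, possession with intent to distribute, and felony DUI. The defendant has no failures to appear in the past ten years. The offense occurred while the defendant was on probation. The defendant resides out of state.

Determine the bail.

Base amounts from the schedule: residential burglary $59,400; child endangerment $120,500; possession with intent to distribute $39,500; felony DUI $71,000.
Stacking rule: highest base plus 25% of each additional charge. Highest is child endangerment at $120,500. Additional: $59,400 × 25% = $14,850; $39,500 × 25% = $9,875; $71,000 × 25% = $17,750. Combined base = $120,500 + $42,475 = $162,975.
Net percentage adjustment: +50% −15% +25% = +60%. $162,975 × 1.6 = $260,760.
$260,760 is within the $825,000 maximum.
$260,760 is at or above the $2,500 minimum.

$260,760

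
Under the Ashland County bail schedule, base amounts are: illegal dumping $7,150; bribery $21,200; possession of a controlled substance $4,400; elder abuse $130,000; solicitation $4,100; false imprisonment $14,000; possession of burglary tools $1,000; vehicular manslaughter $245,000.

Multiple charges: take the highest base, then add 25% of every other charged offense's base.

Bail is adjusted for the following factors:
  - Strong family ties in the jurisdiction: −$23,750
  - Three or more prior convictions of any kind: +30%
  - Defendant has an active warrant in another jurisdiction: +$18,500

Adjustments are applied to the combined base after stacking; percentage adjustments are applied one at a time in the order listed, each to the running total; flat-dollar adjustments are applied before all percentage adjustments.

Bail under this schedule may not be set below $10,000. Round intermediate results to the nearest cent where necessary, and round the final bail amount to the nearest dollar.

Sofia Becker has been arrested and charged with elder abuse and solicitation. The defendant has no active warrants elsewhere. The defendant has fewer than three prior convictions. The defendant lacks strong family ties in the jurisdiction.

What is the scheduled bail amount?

Base amounts from the schedule: elder abuse $130,000; solicitation $4,100.
Stacking rule: highest base plus 25% of each additional charge. Highest is elder abuse at $130,000. Additional: $4,100 × 25% = $1,025. Combined base = $130,000 + $1,025 = $131,025.
No adjustment factors apply to this defendant.
$131,025 is at or above the $10,000 minimum.

$131,025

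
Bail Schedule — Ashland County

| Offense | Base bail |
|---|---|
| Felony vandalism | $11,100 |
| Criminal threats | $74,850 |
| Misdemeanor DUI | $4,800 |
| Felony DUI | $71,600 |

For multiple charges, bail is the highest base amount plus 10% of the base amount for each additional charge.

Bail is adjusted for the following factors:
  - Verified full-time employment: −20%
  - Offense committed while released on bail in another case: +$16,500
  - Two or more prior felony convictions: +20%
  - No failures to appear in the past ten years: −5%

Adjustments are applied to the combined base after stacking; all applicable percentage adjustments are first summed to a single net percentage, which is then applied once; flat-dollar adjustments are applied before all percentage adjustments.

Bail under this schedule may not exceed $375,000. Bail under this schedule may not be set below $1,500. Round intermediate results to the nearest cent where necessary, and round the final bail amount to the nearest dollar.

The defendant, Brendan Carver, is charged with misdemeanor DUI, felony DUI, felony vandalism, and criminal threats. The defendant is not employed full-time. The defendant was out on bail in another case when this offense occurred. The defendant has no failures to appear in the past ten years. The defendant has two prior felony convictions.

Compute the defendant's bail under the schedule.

Base amounts from the schedule: misdemeanor DUI $4,800; felony DUI $71,600; felony vandalism $11,100; criminal threats $74,850.
Stacking rule: highest base plus 10% of each additional charge. Highest is criminal threats at $74,850. Additional: $4,800 × 10% = $480; $71,600 × 10% = $7,160; $11,100 × 10% = $1,110. Combined base = $74,850 + $8,750 = $83,600.
Offense committed while released on bail in another case (+$16,500 flat): $83,600 + $16,500 = $100,100.
Net percentage adjustment: +20% −5% = +15%. $100,100 × 1.15 = $115,115.
$115,115 is within the $375,000 maximum.
$115,115 is at or above the $1,500 minimum.

$115,115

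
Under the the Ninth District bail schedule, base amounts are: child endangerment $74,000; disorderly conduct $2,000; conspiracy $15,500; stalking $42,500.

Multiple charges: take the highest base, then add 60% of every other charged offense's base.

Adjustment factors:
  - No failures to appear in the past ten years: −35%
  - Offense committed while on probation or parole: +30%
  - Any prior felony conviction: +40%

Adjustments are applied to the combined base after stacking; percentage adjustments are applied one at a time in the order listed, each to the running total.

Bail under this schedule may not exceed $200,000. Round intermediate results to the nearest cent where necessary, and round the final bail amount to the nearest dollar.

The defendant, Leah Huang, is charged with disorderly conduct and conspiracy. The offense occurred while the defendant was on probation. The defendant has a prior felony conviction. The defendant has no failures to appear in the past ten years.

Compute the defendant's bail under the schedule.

Base amounts from the schedule: disorderly conduct $2,000; conspiracy $15,500.
Stacking rule: highest base plus 60% of each additional charge. Highest is conspiracy at $15,500. Additional: $2,000 × 60% = $1,200. Combined base = $15,500 + $1,200 = $16,700.
No failures to appear in the past ten years (−35%): $16,700 × 0.65 = $10,855.
Offense committed while on probation or parole (+30%): $10,855 × 1.3 = $14,111.50.
Any prior felony conviction (+40%): $14,111.50 × 1.4 = $19,756.10.
$19,756.10 is within the $200,000 maximum.
Rounded to the nearest dollar: $19,756.

$19,756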